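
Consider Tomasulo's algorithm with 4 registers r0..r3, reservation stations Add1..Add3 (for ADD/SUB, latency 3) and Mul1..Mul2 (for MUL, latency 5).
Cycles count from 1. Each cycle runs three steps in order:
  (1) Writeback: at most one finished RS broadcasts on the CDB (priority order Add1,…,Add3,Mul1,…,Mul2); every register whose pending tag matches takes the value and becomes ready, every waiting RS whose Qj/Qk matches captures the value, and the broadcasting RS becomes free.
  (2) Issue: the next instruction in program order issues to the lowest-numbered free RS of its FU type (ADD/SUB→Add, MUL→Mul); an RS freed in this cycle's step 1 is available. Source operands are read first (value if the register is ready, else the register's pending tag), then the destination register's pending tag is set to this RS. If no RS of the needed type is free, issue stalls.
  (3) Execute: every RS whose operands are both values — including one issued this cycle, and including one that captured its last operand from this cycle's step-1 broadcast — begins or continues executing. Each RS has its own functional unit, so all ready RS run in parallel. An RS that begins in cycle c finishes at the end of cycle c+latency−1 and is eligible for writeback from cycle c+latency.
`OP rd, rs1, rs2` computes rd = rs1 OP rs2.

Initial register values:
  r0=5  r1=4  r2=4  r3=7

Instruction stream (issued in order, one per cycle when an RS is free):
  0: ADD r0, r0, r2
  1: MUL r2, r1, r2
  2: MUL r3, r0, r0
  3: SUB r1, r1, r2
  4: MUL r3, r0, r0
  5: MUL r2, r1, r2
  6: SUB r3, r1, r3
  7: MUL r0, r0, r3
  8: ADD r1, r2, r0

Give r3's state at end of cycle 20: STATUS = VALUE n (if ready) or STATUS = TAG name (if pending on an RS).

c1: issue ADD r0<-Add1 | r0:Add1,r1:4,r2:4,r3:7
c2: issue MUL r2<-Mul1 | r0:Add1,r1:4,r2:Mul1,r3:7
c3: issue MUL r3<-Mul2 | r0:Add1,r1:4,r2:Mul1,r3:Mul2
c4: CDB Add1=9; issue SUB r1<-Add1 | r0:9,r1:Add1,r2:Mul1,r3:Mul2
c5: stall | r0:9,r1:Add1,r2:Mul1,r3:Mul2
c6: stall | r0:9,r1:Add1,r2:Mul1,r3:Mul2
c7: CDB Mul1=16; issue MUL r3<-Mul1 | r0:9,r1:Add1,r2:16,r3:Mul1
c8: stall | r0:9,r1:Add1,r2:16,r3:Mul1
c9: CDB Mul2=81; issue MUL r2<-Mul2 | r0:9,r1:Add1,r2:Mul2,r3:Mul1
c10: CDB Add1=-12; issue SUB r3<-Add1 | r0:9,r1:-12,r2:Mul2,r3:Add1
c11: stall | r0:9,r1:-12,r2:Mul2,r3:Add1
c12: CDB Mul1=81; issue MUL r0<-Mul1 | r0:Mul1,r1:-12,r2:Mul2,r3:Add1
c13: issue ADD r1<-Add2 | r0:Mul1,r1:Add2,r2:Mul2,r3:Add1
c14: - | r0:Mul1,r1:Add2,r2:Mul2,r3:Add1
c15: CDB Add1=-93 | r0:Mul1,r1:Add2,r2:Mul2,r3:-93
c16: CDB Mul2=-192 | r0:Mul1,r1:Add2,r2:-192,r3:-93
c17: - | r0:Mul1,r1:Add2,r2:-192,r3:-93
c18: - | r0:Mul1,r1:Add2,r2:-192,r3:-93
c19: - | r0:Mul1,r1:Add2,r2:-192,r3:-93
c20: CDB Mul1=-837 | r0:-837,r1:Add2,r2:-192,r3:-93

STATUS = VALUE -93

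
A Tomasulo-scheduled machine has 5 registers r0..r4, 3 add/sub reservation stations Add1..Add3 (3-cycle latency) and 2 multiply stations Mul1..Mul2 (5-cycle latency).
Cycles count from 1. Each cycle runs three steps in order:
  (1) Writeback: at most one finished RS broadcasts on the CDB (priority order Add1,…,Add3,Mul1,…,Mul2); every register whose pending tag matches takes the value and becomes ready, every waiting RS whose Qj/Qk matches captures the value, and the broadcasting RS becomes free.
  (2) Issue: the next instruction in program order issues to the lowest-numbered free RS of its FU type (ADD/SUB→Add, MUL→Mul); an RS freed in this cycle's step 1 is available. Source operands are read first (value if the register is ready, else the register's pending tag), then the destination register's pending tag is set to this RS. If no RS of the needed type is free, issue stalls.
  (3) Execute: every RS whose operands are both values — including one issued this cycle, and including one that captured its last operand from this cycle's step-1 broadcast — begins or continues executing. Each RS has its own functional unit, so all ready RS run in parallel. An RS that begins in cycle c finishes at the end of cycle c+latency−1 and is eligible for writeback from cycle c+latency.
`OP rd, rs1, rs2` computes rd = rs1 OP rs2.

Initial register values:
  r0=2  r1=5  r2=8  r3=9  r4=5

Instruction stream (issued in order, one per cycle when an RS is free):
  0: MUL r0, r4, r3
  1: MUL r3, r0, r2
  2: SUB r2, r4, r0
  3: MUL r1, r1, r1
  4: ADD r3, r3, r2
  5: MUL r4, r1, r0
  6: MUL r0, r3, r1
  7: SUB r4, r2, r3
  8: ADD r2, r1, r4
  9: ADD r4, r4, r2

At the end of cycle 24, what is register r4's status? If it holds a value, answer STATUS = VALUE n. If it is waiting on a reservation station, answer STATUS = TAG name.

STATUS = VALUE -695

  c1: issue MUL r0<-Mul1  regs: r0:Mul1,r1:5,r2:8,r3:9,r4:5
  c2: issue MUL r3<-Mul2  regs: r0:Mul1,r1:5,r2:8,r3:Mul2,r4:5
  c3: issue SUB r2<-Add1  regs: r0:Mul1,r1:5,r2:Add1,r3:Mul2,r4:5
  c4: stall  regs: r0:Mul1,r1:5,r2:Add1,r3:Mul2,r4:5
  c5: stall  regs: r0:Mul1,r1:5,r2:Add1,r3:Mul2,r4:5
  c6: CDB Mul1=45; issue MUL r1<-Mul1  regs: r0:45,r1:Mul1,r2:Add1,r3:Mul2,r4:5
  c7: issue ADD r3<-Add2  regs: r0:45,r1:Mul1,r2:Add1,r3:Add2,r4:5
  c8: stall  regs: r0:45,r1:Mul1,r2:Add1,r3:Add2,r4:5
  c9: CDB Add1=-40; stall  regs: r0:45,r1:Mul1,r2:-40,r3:Add2,r4:5
  c10: stall  regs: r0:45,r1:Mul1,r2:-40,r3:Add2,r4:5
  c11: CDB Mul1=25; issue MUL r4<-Mul1  regs: r0:45,r1:25,r2:-40,r3:Add2,r4:Mul1
  c12: CDB Mul2=360; issue MUL r0<-Mul2  regs: r0:Mul2,r1:25,r2:-40,r3:Add2,r4:Mul1
  c13: issue SUB r4<-Add1  regs: r0:Mul2,r1:25,r2:-40,r3:Add2,r4:Add1
  c14: issue ADD r2<-Add3  regs: r0:Mul2,r1:25,r2:Add3,r3:Add2,r4:Add1
  c15: CDB Add2=320; issue ADD r4<-Add2  regs: r0:Mul2,r1:25,r2:Add3,r3:320,r4:Add2
  c16: CDB Mul1=1125  regs: r0:Mul2,r1:25,r2:Add3,r3:320,r4:Add2
  c17: -  regs: r0:Mul2,r1:25,r2:Add3,r3:320,r4:Add2
  c18: CDB Add1=-360  regs: r0:Mul2,r1:25,r2:Add3,r3:320,r4:Add2
  c19: -  regs: r0:Mul2,r1:25,r2:Add3,r3:320,r4:Add2
  c20: CDB Mul2=8000  regs: r0:8000,r1:25,r2:Add3,r3:320,r4:Add2
  c21: CDB Add3=-335  regs: r0:8000,r1:25,r2:-335,r3:320,r4:Add2
  c22: -  regs: r0:8000,r1:25,r2:-335,r3:320,r4:Add2
  c23: -  regs: r0:8000,r1:25,r2:-335,r3:320,r4:Add2
  c24: CDB Add2=-695  regs: r0:8000,r1:25,r2:-335,r3:320,r4:-695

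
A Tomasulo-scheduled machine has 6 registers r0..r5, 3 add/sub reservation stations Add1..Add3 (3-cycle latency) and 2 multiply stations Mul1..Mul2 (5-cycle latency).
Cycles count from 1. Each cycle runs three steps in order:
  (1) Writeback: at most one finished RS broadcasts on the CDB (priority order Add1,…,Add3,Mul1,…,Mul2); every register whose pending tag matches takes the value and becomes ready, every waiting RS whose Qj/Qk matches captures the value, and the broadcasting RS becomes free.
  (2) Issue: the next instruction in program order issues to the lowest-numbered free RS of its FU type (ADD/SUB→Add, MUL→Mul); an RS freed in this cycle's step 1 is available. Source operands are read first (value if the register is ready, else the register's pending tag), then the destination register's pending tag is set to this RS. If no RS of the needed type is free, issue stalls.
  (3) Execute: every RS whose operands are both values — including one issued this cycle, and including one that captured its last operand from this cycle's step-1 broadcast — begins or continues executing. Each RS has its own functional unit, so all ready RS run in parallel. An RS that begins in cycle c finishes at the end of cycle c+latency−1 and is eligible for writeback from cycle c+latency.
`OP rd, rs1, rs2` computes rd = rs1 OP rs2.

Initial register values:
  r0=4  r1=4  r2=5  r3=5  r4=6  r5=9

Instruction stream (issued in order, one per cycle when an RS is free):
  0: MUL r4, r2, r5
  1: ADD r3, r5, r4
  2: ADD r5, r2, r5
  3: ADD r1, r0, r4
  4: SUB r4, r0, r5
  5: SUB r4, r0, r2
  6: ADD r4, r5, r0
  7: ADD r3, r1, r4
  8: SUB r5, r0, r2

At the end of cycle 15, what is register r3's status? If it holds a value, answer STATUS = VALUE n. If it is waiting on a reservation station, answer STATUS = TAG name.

cycle 1: issue MUL r4<-Mul1 // r0:4,r1:4,r2:5,r3:5,r4:Mul1,r5:9
cycle 2: issue ADD r3<-Add1 // r0:4,r1:4,r2:5,r3:Add1,r4:Mul1,r5:9
cycle 3: issue ADD r5<-Add2 // r0:4,r1:4,r2:5,r3:Add1,r4:Mul1,r5:Add2
cycle 4: issue ADD r1<-Add3 // r0:4,r1:Add3,r2:5,r3:Add1,r4:Mul1,r5:Add2
cycle 5: stall // r0:4,r1:Add3,r2:5,r3:Add1,r4:Mul1,r5:Add2
cycle 6: CDB Add2=14; issue SUB r4<-Add2 // r0:4,r1:Add3,r2:5,r3:Add1,r4:Add2,r5:14
cycle 7: CDB Mul1=45; stall // r0:4,r1:Add3,r2:5,r3:Add1,r4:Add2,r5:14
cycle 8: stall // r0:4,r1:Add3,r2:5,r3:Add1,r4:Add2,r5:14
cycle 9: CDB Add2=-10; issue SUB r4<-Add2 // r0:4,r1:Add3,r2:5,r3:Add1,r4:Add2,r5:14
cycle 10: CDB Add1=54; issue ADD r4<-Add1 // r0:4,r1:Add3,r2:5,r3:54,r4:Add1,r5:14
cycle 11: CDB Add3=49; issue ADD r3<-Add3 // r0:4,r1:49,r2:5,r3:Add3,r4:Add1,r5:14
cycle 12: CDB Add2=-1; issue SUB r5<-Add2 // r0:4,r1:49,r2:5,r3:Add3,r4:Add1,r5:Add2
cycle 13: CDB Add1=18 // r0:4,r1:49,r2:5,r3:Add3,r4:18,r5:Add2
cycle 14: - // r0:4,r1:49,r2:5,r3:Add3,r4:18,r5:Add2
cycle 15: CDB Add2=-1 // r0:4,r1:49,r2:5,r3:Add3,r4:18,r5:-1

STATUS = TAG Add3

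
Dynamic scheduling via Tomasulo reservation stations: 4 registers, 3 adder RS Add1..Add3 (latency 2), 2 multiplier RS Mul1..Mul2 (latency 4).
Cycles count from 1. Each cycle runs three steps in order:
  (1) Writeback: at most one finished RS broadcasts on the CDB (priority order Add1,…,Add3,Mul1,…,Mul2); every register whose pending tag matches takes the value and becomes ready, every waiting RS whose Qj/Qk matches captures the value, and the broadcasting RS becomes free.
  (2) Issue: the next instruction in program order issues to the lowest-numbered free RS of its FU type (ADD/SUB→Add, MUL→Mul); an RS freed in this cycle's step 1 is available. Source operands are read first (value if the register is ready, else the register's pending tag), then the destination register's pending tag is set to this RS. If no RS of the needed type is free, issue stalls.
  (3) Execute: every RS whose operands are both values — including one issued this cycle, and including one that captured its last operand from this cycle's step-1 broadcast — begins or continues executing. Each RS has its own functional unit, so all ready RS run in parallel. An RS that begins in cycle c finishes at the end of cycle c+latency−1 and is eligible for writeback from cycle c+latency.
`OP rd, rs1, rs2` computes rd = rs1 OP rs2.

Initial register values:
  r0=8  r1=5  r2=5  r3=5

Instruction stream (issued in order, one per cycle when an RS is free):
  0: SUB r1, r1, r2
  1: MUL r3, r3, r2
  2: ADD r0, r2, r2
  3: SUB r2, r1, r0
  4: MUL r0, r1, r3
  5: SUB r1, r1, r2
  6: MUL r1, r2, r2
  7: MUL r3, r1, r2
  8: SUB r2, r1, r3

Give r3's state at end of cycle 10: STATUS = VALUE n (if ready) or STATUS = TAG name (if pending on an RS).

  c1: issue SUB r1<-Add1  regs: r0:8,r1:Add1,r2:5,r3:5
  c2: issue MUL r3<-Mul1  regs: r0:8,r1:Add1,r2:5,r3:Mul1
  c3: CDB Add1=0; issue ADD r0<-Add1  regs: r0:Add1,r1:0,r2:5,r3:Mul1
  c4: issue SUB r2<-Add2  regs: r0:Add1,r1:0,r2:Add2,r3:Mul1
  c5: CDB Add1=10; issue MUL r0<-Mul2  regs: r0:Mul2,r1:0,r2:Add2,r3:Mul1
  c6: CDB Mul1=25; issue SUB r1<-Add1  regs: r0:Mul2,r1:Add1,r2:Add2,r3:25
  c7: CDB Add2=-10; issue MUL r1<-Mul1  regs: r0:Mul2,r1:Mul1,r2:-10,r3:25
  c8: stall  regs: r0:Mul2,r1:Mul1,r2:-10,r3:25
  c9: CDB Add1=10; stall  regs: r0:Mul2,r1:Mul1,r2:-10,r3:25
  c10: CDB Mul2=0; issue MUL r3<-Mul2  regs: r0:0,r1:Mul1,r2:-10,r3:Mul2

STATUS = TAG Mul2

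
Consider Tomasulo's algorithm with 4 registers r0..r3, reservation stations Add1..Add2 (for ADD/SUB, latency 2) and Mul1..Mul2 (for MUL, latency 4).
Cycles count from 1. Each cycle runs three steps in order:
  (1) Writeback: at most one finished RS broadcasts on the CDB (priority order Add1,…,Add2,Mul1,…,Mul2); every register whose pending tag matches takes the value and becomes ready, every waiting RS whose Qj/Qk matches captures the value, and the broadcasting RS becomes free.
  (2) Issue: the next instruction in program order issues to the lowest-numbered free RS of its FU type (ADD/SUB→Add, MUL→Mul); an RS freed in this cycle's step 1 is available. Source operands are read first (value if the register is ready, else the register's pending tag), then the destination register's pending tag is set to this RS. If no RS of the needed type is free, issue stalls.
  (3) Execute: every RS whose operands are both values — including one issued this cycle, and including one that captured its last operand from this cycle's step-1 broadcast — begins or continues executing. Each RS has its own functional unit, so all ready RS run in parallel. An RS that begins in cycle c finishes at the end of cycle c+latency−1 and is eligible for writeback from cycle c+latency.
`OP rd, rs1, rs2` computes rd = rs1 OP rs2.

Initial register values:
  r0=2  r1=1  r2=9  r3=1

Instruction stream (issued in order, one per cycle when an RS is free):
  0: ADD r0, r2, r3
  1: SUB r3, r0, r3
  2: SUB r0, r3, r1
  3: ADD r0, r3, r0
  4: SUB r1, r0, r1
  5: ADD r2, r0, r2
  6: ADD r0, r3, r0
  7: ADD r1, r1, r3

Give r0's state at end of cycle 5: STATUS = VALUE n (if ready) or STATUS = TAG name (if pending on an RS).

cycle 1: issue ADD r0<-Add1 // r0:Add1,r1:1,r2:9,r3:1
cycle 2: issue SUB r3<-Add2 // r0:Add1,r1:1,r2:9,r3:Add2
cycle 3: CDB Add1=10; issue SUB r0<-Add1 // r0:Add1,r1:1,r2:9,r3:Add2
cycle 4: stall // r0:Add1,r1:1,r2:9,r3:Add2
cycle 5: CDB Add2=9; issue ADD r0<-Add2 // r0:Add2,r1:1,r2:9,r3:9

STATUS = TAG Add2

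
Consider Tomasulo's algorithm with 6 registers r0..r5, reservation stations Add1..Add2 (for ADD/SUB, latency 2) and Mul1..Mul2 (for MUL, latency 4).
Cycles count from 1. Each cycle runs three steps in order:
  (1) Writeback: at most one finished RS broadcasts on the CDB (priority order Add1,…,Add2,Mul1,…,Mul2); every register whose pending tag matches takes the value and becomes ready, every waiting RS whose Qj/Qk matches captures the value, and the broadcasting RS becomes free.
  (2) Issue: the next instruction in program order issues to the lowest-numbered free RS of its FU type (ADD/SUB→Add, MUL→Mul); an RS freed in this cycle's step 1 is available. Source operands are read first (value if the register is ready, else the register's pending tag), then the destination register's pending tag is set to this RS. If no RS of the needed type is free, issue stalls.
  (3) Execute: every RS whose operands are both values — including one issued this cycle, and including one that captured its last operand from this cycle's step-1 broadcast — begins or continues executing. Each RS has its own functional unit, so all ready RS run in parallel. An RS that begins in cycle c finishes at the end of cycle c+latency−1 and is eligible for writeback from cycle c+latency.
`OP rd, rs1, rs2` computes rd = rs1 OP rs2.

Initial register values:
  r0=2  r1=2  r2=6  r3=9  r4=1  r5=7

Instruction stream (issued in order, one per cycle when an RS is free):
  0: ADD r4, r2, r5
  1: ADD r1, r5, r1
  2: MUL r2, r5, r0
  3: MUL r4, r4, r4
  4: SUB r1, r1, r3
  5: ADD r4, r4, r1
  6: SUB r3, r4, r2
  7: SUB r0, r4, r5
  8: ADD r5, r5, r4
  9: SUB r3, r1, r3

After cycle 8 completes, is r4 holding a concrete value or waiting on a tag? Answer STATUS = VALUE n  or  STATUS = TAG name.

c1: issue ADD r4<-Add1 | r0:2,r1:2,r2:6,r3:9,r4:Add1,r5:7
c2: issue ADD r1<-Add2 | r0:2,r1:Add2,r2:6,r3:9,r4:Add1,r5:7
c3: CDB Add1=13; issue MUL r2<-Mul1 | r0:2,r1:Add2,r2:Mul1,r3:9,r4:13,r5:7
c4: CDB Add2=9; issue MUL r4<-Mul2 | r0:2,r1:9,r2:Mul1,r3:9,r4:Mul2,r5:7
c5: issue SUB r1<-Add1 | r0:2,r1:Add1,r2:Mul1,r3:9,r4:Mul2,r5:7
c6: issue ADD r4<-Add2 | r0:2,r1:Add1,r2:Mul1,r3:9,r4:Add2,r5:7
c7: CDB Add1=0; issue SUB r3<-Add1 | r0:2,r1:0,r2:Mul1,r3:Add1,r4:Add2,r5:7
c8: CDB Mul1=14; stall | r0:2,r1:0,r2:14,r3:Add1,r4:Add2,r5:7

STATUS = TAG Add2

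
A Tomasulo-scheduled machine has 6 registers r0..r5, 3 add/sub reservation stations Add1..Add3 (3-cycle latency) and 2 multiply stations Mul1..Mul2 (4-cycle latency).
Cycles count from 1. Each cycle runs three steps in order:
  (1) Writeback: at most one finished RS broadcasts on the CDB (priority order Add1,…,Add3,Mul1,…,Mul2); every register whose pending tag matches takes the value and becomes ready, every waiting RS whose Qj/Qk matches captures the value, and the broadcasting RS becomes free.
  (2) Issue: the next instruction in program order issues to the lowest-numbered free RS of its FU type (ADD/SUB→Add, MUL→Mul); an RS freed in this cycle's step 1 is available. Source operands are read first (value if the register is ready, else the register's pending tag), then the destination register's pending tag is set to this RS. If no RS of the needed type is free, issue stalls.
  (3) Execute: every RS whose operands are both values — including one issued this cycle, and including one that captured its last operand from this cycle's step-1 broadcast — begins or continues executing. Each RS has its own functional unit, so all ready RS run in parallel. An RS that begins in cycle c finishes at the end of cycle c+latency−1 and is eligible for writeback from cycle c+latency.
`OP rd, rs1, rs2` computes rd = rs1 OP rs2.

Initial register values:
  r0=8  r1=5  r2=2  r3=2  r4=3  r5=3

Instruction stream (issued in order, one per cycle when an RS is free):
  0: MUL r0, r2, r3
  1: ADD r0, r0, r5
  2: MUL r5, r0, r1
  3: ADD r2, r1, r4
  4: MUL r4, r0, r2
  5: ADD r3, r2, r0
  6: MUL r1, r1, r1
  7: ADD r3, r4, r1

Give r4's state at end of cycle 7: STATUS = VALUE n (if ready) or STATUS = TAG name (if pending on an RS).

STATUS = TAG Mul1

  c1: issue MUL r0<-Mul1  regs: r0:Mul1,r1:5,r2:2,r3:2,r4:3,r5:3
  c2: issue ADD r0<-Add1  regs: r0:Add1,r1:5,r2:2,r3:2,r4:3,r5:3
  c3: issue MUL r5<-Mul2  regs: r0:Add1,r1:5,r2:2,r3:2,r4:3,r5:Mul2
  c4: issue ADD r2<-Add2  regs: r0:Add1,r1:5,r2:Add2,r3:2,r4:3,r5:Mul2
  c5: CDB Mul1=4; issue MUL r4<-Mul1  regs: r0:Add1,r1:5,r2:Add2,r3:2,r4:Mul1,r5:Mul2
  c6: issue ADD r3<-Add3  regs: r0:Add1,r1:5,r2:Add2,r3:Add3,r4:Mul1,r5:Mul2
  c7: CDB Add2=8; stall  regs: r0:Add1,r1:5,r2:8,r3:Add3,r4:Mul1,r5:Mul2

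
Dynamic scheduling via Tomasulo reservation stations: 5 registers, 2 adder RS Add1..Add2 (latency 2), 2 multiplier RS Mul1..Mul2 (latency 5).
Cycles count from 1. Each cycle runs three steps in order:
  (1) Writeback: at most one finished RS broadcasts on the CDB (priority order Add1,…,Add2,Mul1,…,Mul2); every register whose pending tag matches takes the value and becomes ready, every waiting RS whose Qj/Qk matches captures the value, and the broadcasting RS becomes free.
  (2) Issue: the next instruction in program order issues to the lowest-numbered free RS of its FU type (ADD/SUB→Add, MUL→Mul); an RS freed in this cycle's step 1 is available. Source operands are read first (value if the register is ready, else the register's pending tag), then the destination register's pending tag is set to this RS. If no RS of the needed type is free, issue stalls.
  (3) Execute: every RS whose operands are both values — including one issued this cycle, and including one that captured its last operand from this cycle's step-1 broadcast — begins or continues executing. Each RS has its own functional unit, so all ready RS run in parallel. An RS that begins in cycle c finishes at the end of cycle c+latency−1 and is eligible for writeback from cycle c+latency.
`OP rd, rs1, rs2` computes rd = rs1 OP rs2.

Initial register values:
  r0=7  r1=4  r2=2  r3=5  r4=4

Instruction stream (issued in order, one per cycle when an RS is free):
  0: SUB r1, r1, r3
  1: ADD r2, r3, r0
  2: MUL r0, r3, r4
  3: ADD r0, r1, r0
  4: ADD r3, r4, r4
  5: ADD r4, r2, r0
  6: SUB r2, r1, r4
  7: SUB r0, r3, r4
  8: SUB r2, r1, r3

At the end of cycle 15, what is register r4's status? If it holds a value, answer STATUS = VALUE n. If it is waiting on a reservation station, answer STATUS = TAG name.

STATUS = VALUE 31

  c1: issue SUB r1<-Add1  regs: r0:7,r1:Add1,r2:2,r3:5,r4:4
  c2: issue ADD r2<-Add2  regs: r0:7,r1:Add1,r2:Add2,r3:5,r4:4
  c3: CDB Add1=-1; issue MUL r0<-Mul1  regs: r0:Mul1,r1:-1,r2:Add2,r3:5,r4:4
  c4: CDB Add2=12; issue ADD r0<-Add1  regs: r0:Add1,r1:-1,r2:12,r3:5,r4:4
  c5: issue ADD r3<-Add2  regs: r0:Add1,r1:-1,r2:12,r3:Add2,r4:4
  c6: stall  regs: r0:Add1,r1:-1,r2:12,r3:Add2,r4:4
  c7: CDB Add2=8; issue ADD r4<-Add2  regs: r0:Add1,r1:-1,r2:12,r3:8,r4:Add2
  c8: CDB Mul1=20; stall  regs: r0:Add1,r1:-1,r2:12,r3:8,r4:Add2
  c9: stall  regs: r0:Add1,r1:-1,r2:12,r3:8,r4:Add2
  c10: CDB Add1=19; issue SUB r2<-Add1  regs: r0:19,r1:-1,r2:Add1,r3:8,r4:Add2
  c11: stall  regs: r0:19,r1:-1,r2:Add1,r3:8,r4:Add2
  c12: CDB Add2=31; issue SUB r0<-Add2  regs: r0:Add2,r1:-1,r2:Add1,r3:8,r4:31
  c13: stall  regs: r0:Add2,r1:-1,r2:Add1,r3:8,r4:31
  c14: CDB Add1=-32; issue SUB r2<-Add1  regs: r0:Add2,r1:-1,r2:Add1,r3:8,r4:31
  c15: CDB Add2=-23  regs: r0:-23,r1:-1,r2:Add1,r3:8,r4:31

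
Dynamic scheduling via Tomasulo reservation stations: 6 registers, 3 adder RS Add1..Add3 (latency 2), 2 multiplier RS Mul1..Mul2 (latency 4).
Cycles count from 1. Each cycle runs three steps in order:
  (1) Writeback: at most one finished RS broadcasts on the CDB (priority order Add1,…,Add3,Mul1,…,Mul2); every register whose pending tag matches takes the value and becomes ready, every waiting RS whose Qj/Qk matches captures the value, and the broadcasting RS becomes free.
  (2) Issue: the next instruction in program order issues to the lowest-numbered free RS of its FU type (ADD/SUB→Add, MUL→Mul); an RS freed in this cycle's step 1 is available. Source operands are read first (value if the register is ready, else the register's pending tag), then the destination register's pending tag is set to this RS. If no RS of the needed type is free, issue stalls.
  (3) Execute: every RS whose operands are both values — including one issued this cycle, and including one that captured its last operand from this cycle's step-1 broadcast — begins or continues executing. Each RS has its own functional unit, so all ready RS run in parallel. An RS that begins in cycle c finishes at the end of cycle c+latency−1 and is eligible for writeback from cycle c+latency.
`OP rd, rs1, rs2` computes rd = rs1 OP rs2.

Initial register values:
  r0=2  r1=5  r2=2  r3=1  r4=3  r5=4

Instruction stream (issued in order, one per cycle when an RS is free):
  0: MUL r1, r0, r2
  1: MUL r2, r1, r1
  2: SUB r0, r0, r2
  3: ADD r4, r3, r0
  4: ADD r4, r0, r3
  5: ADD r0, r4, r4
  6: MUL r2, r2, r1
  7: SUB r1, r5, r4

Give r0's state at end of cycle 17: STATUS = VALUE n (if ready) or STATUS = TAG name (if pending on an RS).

cycle 1: issue MUL r1<-Mul1 // r0:2,r1:Mul1,r2:2,r3:1,r4:3,r5:4
cycle 2: issue MUL r2<-Mul2 // r0:2,r1:Mul1,r2:Mul2,r3:1,r4:3,r5:4
cycle 3: issue SUB r0<-Add1 // r0:Add1,r1:Mul1,r2:Mul2,r3:1,r4:3,r5:4
cycle 4: issue ADD r4<-Add2 // r0:Add1,r1:Mul1,r2:Mul2,r3:1,r4:Add2,r5:4
cycle 5: CDB Mul1=4; issue ADD r4<-Add3 // r0:Add1,r1:4,r2:Mul2,r3:1,r4:Add3,r5:4
cycle 6: stall // r0:Add1,r1:4,r2:Mul2,r3:1,r4:Add3,r5:4
cycle 7: stall // r0:Add1,r1:4,r2:Mul2,r3:1,r4:Add3,r5:4
cycle 8: stall // r0:Add1,r1:4,r2:Mul2,r3:1,r4:Add3,r5:4
cycle 9: CDB Mul2=16; stall // r0:Add1,r1:4,r2:16,r3:1,r4:Add3,r5:4
cycle 10: stall // r0:Add1,r1:4,r2:16,r3:1,r4:Add3,r5:4
cycle 11: CDB Add1=-14; issue ADD r0<-Add1 // r0:Add1,r1:4,r2:16,r3:1,r4:Add3,r5:4
cycle 12: issue MUL r2<-Mul1 // r0:Add1,r1:4,r2:Mul1,r3:1,r4:Add3,r5:4
cycle 13: CDB Add2=-13; issue SUB r1<-Add2 // r0:Add1,r1:Add2,r2:Mul1,r3:1,r4:Add3,r5:4
cycle 14: CDB Add3=-13 // r0:Add1,r1:Add2,r2:Mul1,r3:1,r4:-13,r5:4
cycle 15: - // r0:Add1,r1:Add2,r2:Mul1,r3:1,r4:-13,r5:4
cycle 16: CDB Add1=-26 // r0:-26,r1:Add2,r2:Mul1,r3:1,r4:-13,r5:4
cycle 17: CDB Add2=17 // r0:-26,r1:17,r2:Mul1,r3:1,r4:-13,r5:4

STATUS = VALUE -26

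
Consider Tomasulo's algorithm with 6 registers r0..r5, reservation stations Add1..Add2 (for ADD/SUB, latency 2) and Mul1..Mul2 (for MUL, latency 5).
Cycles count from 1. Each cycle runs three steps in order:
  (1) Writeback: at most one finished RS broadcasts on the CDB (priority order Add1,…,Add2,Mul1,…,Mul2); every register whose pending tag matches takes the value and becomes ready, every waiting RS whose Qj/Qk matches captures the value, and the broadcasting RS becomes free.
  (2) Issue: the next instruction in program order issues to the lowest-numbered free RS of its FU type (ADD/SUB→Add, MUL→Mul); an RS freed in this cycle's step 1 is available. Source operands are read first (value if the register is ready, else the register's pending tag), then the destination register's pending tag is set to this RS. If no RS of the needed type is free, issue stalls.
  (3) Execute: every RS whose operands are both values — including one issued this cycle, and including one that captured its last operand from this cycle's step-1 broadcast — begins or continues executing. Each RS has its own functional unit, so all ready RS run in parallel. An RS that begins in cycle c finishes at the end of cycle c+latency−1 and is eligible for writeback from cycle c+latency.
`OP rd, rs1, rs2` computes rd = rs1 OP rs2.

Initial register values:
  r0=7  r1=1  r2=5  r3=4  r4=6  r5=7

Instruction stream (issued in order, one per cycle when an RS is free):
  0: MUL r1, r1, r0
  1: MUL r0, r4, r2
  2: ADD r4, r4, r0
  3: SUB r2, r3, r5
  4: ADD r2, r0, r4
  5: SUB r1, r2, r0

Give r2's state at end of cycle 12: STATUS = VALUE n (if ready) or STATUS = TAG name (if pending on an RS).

cycle 1: issue MUL r1<-Mul1 // r0:7,r1:Mul1,r2:5,r3:4,r4:6,r5:7
cycle 2: issue MUL r0<-Mul2 // r0:Mul2,r1:Mul1,r2:5,r3:4,r4:6,r5:7
cycle 3: issue ADD r4<-Add1 // r0:Mul2,r1:Mul1,r2:5,r3:4,r4:Add1,r5:7
cycle 4: issue SUB r2<-Add2 // r0:Mul2,r1:Mul1,r2:Add2,r3:4,r4:Add1,r5:7
cycle 5: stall // r0:Mul2,r1:Mul1,r2:Add2,r3:4,r4:Add1,r5:7
cycle 6: CDB Add2=-3; issue ADD r2<-Add2 // r0:Mul2,r1:Mul1,r2:Add2,r3:4,r4:Add1,r5:7
cycle 7: CDB Mul1=7; stall // r0:Mul2,r1:7,r2:Add2,r3:4,r4:Add1,r5:7
cycle 8: CDB Mul2=30; stall // r0:30,r1:7,r2:Add2,r3:4,r4:Add1,r5:7
cycle 9: stall // r0:30,r1:7,r2:Add2,r3:4,r4:Add1,r5:7
cycle 10: CDB Add1=36; issue SUB r1<-Add1 // r0:30,r1:Add1,r2:Add2,r3:4,r4:36,r5:7
cycle 11: - // r0:30,r1:Add1,r2:Add2,r3:4,r4:36,r5:7
cycle 12: CDB Add2=66 // r0:30,r1:Add1,r2:66,r3:4,r4:36,r5:7

STATUS = VALUE 66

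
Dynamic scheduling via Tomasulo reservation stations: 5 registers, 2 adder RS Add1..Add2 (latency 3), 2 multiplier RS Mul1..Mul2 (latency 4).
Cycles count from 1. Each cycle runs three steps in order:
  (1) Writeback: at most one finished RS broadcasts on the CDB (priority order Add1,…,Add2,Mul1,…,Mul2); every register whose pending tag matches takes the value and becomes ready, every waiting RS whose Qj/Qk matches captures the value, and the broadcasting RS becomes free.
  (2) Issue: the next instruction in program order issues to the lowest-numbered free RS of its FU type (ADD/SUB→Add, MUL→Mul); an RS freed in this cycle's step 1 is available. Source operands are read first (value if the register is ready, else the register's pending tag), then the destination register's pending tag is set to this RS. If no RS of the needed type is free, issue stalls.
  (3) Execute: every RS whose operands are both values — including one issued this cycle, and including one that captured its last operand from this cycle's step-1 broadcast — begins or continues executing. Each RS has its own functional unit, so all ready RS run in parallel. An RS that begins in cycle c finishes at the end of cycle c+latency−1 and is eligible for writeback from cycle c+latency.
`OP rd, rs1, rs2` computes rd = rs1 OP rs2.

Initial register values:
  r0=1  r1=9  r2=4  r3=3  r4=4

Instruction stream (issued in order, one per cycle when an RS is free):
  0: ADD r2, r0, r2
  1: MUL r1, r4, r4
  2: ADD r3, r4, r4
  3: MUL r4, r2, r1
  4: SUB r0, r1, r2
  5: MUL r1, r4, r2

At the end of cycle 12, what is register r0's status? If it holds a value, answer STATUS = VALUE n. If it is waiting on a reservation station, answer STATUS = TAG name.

cycle 1: issue ADD r2<-Add1 // r0:1,r1:9,r2:Add1,r3:3,r4:4
cycle 2: issue MUL r1<-Mul1 // r0:1,r1:Mul1,r2:Add1,r3:3,r4:4
cycle 3: issue ADD r3<-Add2 // r0:1,r1:Mul1,r2:Add1,r3:Add2,r4:4
cycle 4: CDB Add1=5; issue MUL r4<-Mul2 // r0:1,r1:Mul1,r2:5,r3:Add2,r4:Mul2
cycle 5: issue SUB r0<-Add1 // r0:Add1,r1:Mul1,r2:5,r3:Add2,r4:Mul2
cycle 6: CDB Add2=8; stall // r0:Add1,r1:Mul1,r2:5,r3:8,r4:Mul2
cycle 7: CDB Mul1=16; issue MUL r1<-Mul1 // r0:Add1,r1:Mul1,r2:5,r3:8,r4:Mul2
cycle 8: - // r0:Add1,r1:Mul1,r2:5,r3:8,r4:Mul2
cycle 9: - // r0:Add1,r1:Mul1,r2:5,r3:8,r4:Mul2
cycle 10: CDB Add1=11 // r0:11,r1:Mul1,r2:5,r3:8,r4:Mul2
cycle 11: CDB Mul2=80 // r0:11,r1:Mul1,r2:5,r3:8,r4:80
cycle 12: - // r0:11,r1:Mul1,r2:5,r3:8,r4:80

STATUS = VALUE 11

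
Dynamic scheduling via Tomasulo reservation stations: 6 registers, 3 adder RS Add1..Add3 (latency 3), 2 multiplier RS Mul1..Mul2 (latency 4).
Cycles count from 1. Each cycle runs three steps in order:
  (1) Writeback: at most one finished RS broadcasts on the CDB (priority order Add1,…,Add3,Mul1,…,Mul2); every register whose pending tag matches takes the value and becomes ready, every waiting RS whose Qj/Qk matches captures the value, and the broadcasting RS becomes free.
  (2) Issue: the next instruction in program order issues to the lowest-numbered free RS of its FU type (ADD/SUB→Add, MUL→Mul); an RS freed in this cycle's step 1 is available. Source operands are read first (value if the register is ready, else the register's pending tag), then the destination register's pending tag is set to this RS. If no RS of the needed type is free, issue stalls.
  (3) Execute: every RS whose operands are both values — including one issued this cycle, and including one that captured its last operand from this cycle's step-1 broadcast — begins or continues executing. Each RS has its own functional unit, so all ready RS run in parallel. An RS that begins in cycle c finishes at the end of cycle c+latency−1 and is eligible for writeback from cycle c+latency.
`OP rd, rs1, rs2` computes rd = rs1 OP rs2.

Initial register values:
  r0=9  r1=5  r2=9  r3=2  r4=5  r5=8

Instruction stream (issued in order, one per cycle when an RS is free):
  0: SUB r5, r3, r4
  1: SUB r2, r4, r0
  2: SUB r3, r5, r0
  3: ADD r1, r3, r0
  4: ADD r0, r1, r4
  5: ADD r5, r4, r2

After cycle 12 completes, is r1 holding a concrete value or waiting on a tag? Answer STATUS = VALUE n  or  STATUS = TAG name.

STATUS = VALUE -3

  c1: issue SUB r5<-Add1  regs: r0:9,r1:5,r2:9,r3:2,r4:5,r5:Add1
  c2: issue SUB r2<-Add2  regs: r0:9,r1:5,r2:Add2,r3:2,r4:5,r5:Add1
  c3: issue SUB r3<-Add3  regs: r0:9,r1:5,r2:Add2,r3:Add3,r4:5,r5:Add1
  c4: CDB Add1=-3; issue ADD r1<-Add1  regs: r0:9,r1:Add1,r2:Add2,r3:Add3,r4:5,r5:-3
  c5: CDB Add2=-4; issue ADD r0<-Add2  regs: r0:Add2,r1:Add1,r2:-4,r3:Add3,r4:5,r5:-3
  c6: stall  regs: r0:Add2,r1:Add1,r2:-4,r3:Add3,r4:5,r5:-3
  c7: CDB Add3=-12; issue ADD r5<-Add3  regs: r0:Add2,r1:Add1,r2:-4,r3:-12,r4:5,r5:Add3
  c8: -  regs: r0:Add2,r1:Add1,r2:-4,r3:-12,r4:5,r5:Add3
  c9: -  regs: r0:Add2,r1:Add1,r2:-4,r3:-12,r4:5,r5:Add3
  c10: CDB Add1=-3  regs: r0:Add2,r1:-3,r2:-4,r3:-12,r4:5,r5:Add3
  c11: CDB Add3=1  regs: r0:Add2,r1:-3,r2:-4,r3:-12,r4:5,r5:1
  c12: -  regs: r0:Add2,r1:-3,r2:-4,r3:-12,r4:5,r5:1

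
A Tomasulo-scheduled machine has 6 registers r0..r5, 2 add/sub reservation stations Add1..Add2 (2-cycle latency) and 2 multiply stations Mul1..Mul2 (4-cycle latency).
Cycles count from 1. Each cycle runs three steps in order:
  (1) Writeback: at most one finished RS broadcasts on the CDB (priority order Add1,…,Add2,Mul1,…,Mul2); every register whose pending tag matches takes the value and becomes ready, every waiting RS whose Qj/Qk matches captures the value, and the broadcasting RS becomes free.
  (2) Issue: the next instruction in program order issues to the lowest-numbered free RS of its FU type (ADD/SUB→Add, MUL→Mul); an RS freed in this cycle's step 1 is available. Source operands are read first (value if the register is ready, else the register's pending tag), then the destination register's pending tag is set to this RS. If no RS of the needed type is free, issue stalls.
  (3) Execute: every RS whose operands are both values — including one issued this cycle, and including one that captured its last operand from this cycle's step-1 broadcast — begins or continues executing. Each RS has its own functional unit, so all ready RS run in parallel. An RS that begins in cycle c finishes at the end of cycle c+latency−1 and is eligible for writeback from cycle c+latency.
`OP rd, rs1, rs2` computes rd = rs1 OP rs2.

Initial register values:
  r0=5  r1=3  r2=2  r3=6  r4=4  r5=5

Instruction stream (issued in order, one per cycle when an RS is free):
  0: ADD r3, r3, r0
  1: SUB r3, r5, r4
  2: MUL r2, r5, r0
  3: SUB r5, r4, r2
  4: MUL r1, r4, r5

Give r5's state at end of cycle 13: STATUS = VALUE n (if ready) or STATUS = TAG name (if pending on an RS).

STATUS = VALUE -21

c1: issue ADD r3<-Add1 | r0:5,r1:3,r2:2,r3:Add1,r4:4,r5:5
c2: issue SUB r3<-Add2 | r0:5,r1:3,r2:2,r3:Add2,r4:4,r5:5
c3: CDB Add1=11; issue MUL r2<-Mul1 | r0:5,r1:3,r2:Mul1,r3:Add2,r4:4,r5:5
c4: CDB Add2=1; issue SUB r5<-Add1 | r0:5,r1:3,r2:Mul1,r3:1,r4:4,r5:Add1
c5: issue MUL r1<-Mul2 | r0:5,r1:Mul2,r2:Mul1,r3:1,r4:4,r5:Add1
c6: - | r0:5,r1:Mul2,r2:Mul1,r3:1,r4:4,r5:Add1
c7: CDB Mul1=25 | r0:5,r1:Mul2,r2:25,r3:1,r4:4,r5:Add1
c8: - | r0:5,r1:Mul2,r2:25,r3:1,r4:4,r5:Add1
c9: CDB Add1=-21 | r0:5,r1:Mul2,r2:25,r3:1,r4:4,r5:-21
c10: - | r0:5,r1:Mul2,r2:25,r3:1,r4:4,r5:-21
c11: - | r0:5,r1:Mul2,r2:25,r3:1,r4:4,r5:-21
c12: - | r0:5,r1:Mul2,r2:25,r3:1,r4:4,r5:-21
c13: CDB Mul2=-84 | r0:5,r1:-84,r2:25,r3:1,r4:4,r5:-21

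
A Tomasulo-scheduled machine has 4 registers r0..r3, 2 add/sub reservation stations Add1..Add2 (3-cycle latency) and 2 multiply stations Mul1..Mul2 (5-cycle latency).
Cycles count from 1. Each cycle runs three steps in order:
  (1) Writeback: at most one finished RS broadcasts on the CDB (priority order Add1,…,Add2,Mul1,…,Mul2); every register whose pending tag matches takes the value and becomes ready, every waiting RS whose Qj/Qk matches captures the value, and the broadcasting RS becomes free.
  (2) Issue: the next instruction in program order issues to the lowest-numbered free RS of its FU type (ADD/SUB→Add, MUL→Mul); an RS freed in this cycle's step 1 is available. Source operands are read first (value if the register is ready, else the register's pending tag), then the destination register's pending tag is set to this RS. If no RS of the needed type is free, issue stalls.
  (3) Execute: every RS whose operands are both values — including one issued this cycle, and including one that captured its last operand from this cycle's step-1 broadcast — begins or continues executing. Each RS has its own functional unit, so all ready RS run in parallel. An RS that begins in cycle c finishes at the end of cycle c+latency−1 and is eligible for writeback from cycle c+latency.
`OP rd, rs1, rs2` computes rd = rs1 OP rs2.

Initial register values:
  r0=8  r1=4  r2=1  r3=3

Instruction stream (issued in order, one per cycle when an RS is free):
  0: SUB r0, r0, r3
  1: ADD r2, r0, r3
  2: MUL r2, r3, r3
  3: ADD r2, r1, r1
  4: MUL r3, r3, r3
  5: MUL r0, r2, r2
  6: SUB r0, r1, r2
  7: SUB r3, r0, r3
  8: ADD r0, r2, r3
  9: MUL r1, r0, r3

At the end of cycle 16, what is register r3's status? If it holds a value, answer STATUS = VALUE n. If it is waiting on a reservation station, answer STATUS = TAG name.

  c1: issue SUB r0<-Add1  regs: r0:Add1,r1:4,r2:1,r3:3
  c2: issue ADD r2<-Add2  regs: r0:Add1,r1:4,r2:Add2,r3:3
  c3: issue MUL r2<-Mul1  regs: r0:Add1,r1:4,r2:Mul1,r3:3
  c4: CDB Add1=5; issue ADD r2<-Add1  regs: r0:5,r1:4,r2:Add1,r3:3
  c5: issue MUL r3<-Mul2  regs: r0:5,r1:4,r2:Add1,r3:Mul2
  c6: stall  regs: r0:5,r1:4,r2:Add1,r3:Mul2
  c7: CDB Add1=8; stall  regs: r0:5,r1:4,r2:8,r3:Mul2
  c8: CDB Add2=8; stall  regs: r0:5,r1:4,r2:8,r3:Mul2
  c9: CDB Mul1=9; issue MUL r0<-Mul1  regs: r0:Mul1,r1:4,r2:8,r3:Mul2
  c10: CDB Mul2=9; issue SUB r0<-Add1  regs: r0:Add1,r1:4,r2:8,r3:9
  c11: issue SUB r3<-Add2  regs: r0:Add1,r1:4,r2:8,r3:Add2
  c12: stall  regs: r0:Add1,r1:4,r2:8,r3:Add2
  c13: CDB Add1=-4; issue ADD r0<-Add1  regs: r0:Add1,r1:4,r2:8,r3:Add2
  c14: CDB Mul1=64; issue MUL r1<-Mul1  regs: r0:Add1,r1:Mul1,r2:8,r3:Add2
  c15: -  regs: r0:Add1,r1:Mul1,r2:8,r3:Add2
  c16: CDB Add2=-13  regs: r0:Add1,r1:Mul1,r2:8,r3:-13

STATUS = VALUE -13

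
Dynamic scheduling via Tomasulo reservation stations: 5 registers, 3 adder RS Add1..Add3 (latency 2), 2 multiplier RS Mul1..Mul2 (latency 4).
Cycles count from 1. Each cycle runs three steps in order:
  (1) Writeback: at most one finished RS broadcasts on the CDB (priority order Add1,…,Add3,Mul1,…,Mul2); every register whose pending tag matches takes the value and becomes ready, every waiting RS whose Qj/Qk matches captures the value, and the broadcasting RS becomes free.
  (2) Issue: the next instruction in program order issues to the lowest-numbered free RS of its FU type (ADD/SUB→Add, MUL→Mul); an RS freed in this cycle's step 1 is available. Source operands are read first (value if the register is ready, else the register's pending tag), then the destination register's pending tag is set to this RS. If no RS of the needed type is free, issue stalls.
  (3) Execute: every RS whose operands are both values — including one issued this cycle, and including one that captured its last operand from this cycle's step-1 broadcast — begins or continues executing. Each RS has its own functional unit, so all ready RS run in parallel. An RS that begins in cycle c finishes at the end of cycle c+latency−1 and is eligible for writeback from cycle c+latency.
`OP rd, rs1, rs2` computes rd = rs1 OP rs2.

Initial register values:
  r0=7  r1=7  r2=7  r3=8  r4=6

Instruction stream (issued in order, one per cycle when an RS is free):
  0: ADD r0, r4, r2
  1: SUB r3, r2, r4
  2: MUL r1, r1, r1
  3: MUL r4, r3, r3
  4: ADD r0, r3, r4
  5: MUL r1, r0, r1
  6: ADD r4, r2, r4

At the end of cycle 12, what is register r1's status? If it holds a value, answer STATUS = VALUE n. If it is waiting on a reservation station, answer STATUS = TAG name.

c1: issue ADD r0<-Add1 | r0:Add1,r1:7,r2:7,r3:8,r4:6
c2: issue SUB r3<-Add2 | r0:Add1,r1:7,r2:7,r3:Add2,r4:6
c3: CDB Add1=13; issue MUL r1<-Mul1 | r0:13,r1:Mul1,r2:7,r3:Add2,r4:6
c4: CDB Add2=1; issue MUL r4<-Mul2 | r0:13,r1:Mul1,r2:7,r3:1,r4:Mul2
c5: issue ADD r0<-Add1 | r0:Add1,r1:Mul1,r2:7,r3:1,r4:Mul2
c6: stall | r0:Add1,r1:Mul1,r2:7,r3:1,r4:Mul2
c7: CDB Mul1=49; issue MUL r1<-Mul1 | r0:Add1,r1:Mul1,r2:7,r3:1,r4:Mul2
c8: CDB Mul2=1; issue ADD r4<-Add2 | r0:Add1,r1:Mul1,r2:7,r3:1,r4:Add2
c9: - | r0:Add1,r1:Mul1,r2:7,r3:1,r4:Add2
c10: CDB Add1=2 | r0:2,r1:Mul1,r2:7,r3:1,r4:Add2
c11: CDB Add2=8 | r0:2,r1:Mul1,r2:7,r3:1,r4:8
c12: - | r0:2,r1:Mul1,r2:7,r3:1,r4:8

STATUS = TAG Mul1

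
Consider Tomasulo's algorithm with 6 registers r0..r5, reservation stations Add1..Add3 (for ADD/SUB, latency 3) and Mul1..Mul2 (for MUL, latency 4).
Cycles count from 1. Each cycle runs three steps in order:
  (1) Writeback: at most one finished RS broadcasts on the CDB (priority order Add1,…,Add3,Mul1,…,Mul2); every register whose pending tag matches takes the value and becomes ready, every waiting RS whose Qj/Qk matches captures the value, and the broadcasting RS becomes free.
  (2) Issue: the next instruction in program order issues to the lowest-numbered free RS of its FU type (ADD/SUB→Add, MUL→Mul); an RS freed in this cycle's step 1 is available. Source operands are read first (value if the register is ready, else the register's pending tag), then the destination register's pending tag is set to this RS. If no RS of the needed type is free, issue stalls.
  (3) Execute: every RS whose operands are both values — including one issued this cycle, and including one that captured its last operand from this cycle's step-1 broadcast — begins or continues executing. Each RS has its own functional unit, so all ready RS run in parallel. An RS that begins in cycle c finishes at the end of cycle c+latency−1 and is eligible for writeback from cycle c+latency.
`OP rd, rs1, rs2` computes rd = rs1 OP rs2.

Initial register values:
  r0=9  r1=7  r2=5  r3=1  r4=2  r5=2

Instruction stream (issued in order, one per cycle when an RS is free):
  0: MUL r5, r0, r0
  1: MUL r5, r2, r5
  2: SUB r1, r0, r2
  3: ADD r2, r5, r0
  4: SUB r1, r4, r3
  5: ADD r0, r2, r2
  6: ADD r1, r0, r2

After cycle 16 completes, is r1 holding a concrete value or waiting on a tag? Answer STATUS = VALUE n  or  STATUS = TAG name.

c1: issue MUL r5<-Mul1 | r0:9,r1:7,r2:5,r3:1,r4:2,r5:Mul1
c2: issue MUL r5<-Mul2 | r0:9,r1:7,r2:5,r3:1,r4:2,r5:Mul2
c3: issue SUB r1<-Add1 | r0:9,r1:Add1,r2:5,r3:1,r4:2,r5:Mul2
c4: issue ADD r2<-Add2 | r0:9,r1:Add1,r2:Add2,r3:1,r4:2,r5:Mul2
c5: CDB Mul1=81; issue SUB r1<-Add3 | r0:9,r1:Add3,r2:Add2,r3:1,r4:2,r5:Mul2
c6: CDB Add1=4; issue ADD r0<-Add1 | r0:Add1,r1:Add3,r2:Add2,r3:1,r4:2,r5:Mul2
c7: stall | r0:Add1,r1:Add3,r2:Add2,r3:1,r4:2,r5:Mul2
c8: CDB Add3=1; issue ADD r1<-Add3 | r0:Add1,r1:Add3,r2:Add2,r3:1,r4:2,r5:Mul2
c9: CDB Mul2=405 | r0:Add1,r1:Add3,r2:Add2,r3:1,r4:2,r5:405
c10: - | r0:Add1,r1:Add3,r2:Add2,r3:1,r4:2,r5:405
c11: - | r0:Add1,r1:Add3,r2:Add2,r3:1,r4:2,r5:405
c12: CDB Add2=414 | r0:Add1,r1:Add3,r2:414,r3:1,r4:2,r5:405
c13: - | r0:Add1,r1:Add3,r2:414,r3:1,r4:2,r5:405
c14: - | r0:Add1,r1:Add3,r2:414,r3:1,r4:2,r5:405
c15: CDB Add1=828 | r0:828,r1:Add3,r2:414,r3:1,r4:2,r5:405
c16: - | r0:828,r1:Add3,r2:414,r3:1,r4:2,r5:405

STATUS = TAG Add3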